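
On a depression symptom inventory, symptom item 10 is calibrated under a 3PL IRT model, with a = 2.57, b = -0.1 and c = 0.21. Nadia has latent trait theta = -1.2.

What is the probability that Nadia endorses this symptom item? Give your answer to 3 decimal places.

P(theta) = c + (1 − c) · 1 / (1 + exp(−a(theta − b)))
Exponent: 2.57 × (-1.2 − (-0.1)) = -2.8270
1/(1 + e^{2.8270}) = 0.0559
P = 0.21 + 0.79 × 0.0559 = 0.2541

0.254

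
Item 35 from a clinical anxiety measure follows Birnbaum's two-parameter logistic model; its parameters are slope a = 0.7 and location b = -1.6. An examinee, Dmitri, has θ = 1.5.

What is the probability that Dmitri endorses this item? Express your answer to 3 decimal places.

P(θ) = 1 / (1 + exp(−a(θ − b)))
Exponent: 0.7 × (1.5 − (-1.6)) = 2.1700
1/(1 + e^{-2.1700}) = 0.8975

0.898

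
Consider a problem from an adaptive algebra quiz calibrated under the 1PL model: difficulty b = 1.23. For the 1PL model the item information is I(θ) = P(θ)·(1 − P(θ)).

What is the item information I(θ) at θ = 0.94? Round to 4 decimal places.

0.2448

P = 1/(1+e^{0.2900}) = 0.4280
P(1−P) = 0.4280 × 0.5720 = 0.2448
I = P(1−P) = 0.24482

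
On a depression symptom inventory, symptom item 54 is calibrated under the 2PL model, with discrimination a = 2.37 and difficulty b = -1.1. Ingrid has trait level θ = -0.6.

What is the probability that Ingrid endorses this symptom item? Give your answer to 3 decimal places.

P(θ) = 1 / (1 + exp(−a(θ − b)))
Exponent: 2.37 × (-0.6 − (-1.1)) = 1.1850
1/(1 + e^{-1.1850}) = 0.7658

0.766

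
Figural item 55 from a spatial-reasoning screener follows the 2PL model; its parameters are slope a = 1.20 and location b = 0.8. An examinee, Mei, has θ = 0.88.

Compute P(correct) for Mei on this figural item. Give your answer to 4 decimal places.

0.5240

P(θ) = 1 / (1 + exp(−a(θ − b)))
Exponent: 1.20 × (0.88 − 0.8) = 0.0960
1/(1 + e^{-0.0960}) = 0.5240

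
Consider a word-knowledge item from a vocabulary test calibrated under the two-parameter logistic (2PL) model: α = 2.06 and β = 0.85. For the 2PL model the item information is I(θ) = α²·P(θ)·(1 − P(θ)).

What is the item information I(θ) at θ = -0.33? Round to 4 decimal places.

P = 1/(1+e^{2.4308}) = 0.0809
P(1−P) = 0.0809 × 0.9191 = 0.0743
I = α² × P(1−P) = 2.06² × 0.0743 = 0.31537

0.3154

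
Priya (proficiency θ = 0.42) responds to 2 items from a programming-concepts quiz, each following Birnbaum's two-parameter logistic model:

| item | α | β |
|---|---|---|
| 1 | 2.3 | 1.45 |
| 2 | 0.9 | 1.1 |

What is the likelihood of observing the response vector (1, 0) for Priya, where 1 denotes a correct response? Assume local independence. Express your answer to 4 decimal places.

0.0555

P(θ) = 1 / (1 + exp(−α(θ − β)))
P_1 = 1/(1+e^{2.3690}) = 0.0856
P_2 = 1/(1+e^{0.6120}) = 0.3516
L = P_1 × (1−P_2) = 0.0856 × 0.6484 = 0.05548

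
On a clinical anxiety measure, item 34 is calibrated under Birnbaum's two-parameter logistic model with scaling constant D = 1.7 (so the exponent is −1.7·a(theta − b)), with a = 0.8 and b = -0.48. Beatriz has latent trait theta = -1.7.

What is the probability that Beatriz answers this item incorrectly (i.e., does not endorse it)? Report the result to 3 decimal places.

0.840

P(theta) = 1 / (1 + exp(−D·a(theta − b)))
Exponent: 1.7 × 0.8 × (-1.7 − (-0.48)) = -1.6592
1/(1 + e^{1.6592}) = 0.1599
P = 0.1599
P(incorrect) = 1 − 0.1599 = 0.8401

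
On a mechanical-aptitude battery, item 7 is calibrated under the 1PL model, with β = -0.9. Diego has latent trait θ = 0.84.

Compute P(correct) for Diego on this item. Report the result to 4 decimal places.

P(θ) = 1 / (1 + exp(−(θ − β)))
Exponent: (0.84 − (-0.9)) = 1.7400
1/(1 + e^{-1.7400}) = 0.8507
P = 0.8507

0.8507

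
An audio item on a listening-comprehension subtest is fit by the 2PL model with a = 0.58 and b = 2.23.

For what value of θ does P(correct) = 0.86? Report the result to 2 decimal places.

P(θ) = 1 / (1 + exp(−a(θ − b)))
logit = ln(0.8600/0.1400) = 1.8153
θ = b + logit/(a) = 2.23 + 1.8153/0.5800 = 5.3598

5.36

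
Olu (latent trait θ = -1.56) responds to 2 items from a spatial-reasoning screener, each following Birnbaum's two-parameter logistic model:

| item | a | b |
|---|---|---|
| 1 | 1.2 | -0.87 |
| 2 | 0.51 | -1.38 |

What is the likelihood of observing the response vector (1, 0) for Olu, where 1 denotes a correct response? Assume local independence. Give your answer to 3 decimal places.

0.159

P(θ) = 1 / (1 + exp(−a(θ − b)))
P_1 = 1/(1+e^{0.8280}) = 0.3041
P_2 = 1/(1+e^{0.0918}) = 0.4771
L = P_1 × (1−P_2) = 0.3041 × 0.5229 = 0.15901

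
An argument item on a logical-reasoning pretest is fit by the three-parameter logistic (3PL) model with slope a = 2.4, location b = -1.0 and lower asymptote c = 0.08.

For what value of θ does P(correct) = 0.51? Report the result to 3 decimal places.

P(θ) = c + (1 − c) · 1 / (1 + exp(−a(θ − b)))
Remove guessing floor: (0.51 − 0.08)/(1 − 0.08) = 0.4674
logit = ln(0.4674/0.5326) = -0.1306
θ = b + logit/(a) = -1.0 + (-0.1306)/2.4000 = -1.0544

-1.054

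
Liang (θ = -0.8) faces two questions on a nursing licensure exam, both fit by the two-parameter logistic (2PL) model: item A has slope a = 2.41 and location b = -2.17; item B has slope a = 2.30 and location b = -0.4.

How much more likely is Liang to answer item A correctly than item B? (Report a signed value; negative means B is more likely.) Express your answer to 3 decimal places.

P(θ) = 1 / (1 + exp(−a(θ − b)))
P_A = 0.9645
P_B = 0.2850
P_A − P_B = 0.6795

0.680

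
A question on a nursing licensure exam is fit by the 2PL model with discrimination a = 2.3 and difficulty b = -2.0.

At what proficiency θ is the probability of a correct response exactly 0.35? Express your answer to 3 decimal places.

P(θ) = 1 / (1 + exp(−a(θ − b)))
logit = ln(0.3500/0.6500) = -0.6190
θ = b + logit/(a) = -2.0 + (-0.6190)/2.3000 = -2.2691

-2.269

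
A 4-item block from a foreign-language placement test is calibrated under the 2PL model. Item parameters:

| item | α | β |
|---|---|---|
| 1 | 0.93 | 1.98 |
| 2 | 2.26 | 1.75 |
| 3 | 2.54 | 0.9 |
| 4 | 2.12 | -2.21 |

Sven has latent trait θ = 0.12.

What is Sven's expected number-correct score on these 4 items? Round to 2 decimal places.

1.29

P(θ) = 1 / (1 + exp(−α(θ − β)))
P_1 = 1/(1+e^{1.7298}) = 0.1506
P_2 = 1/(1+e^{3.6838}) = 0.0245
P_3 = 1/(1+e^{1.9812}) = 0.1212
P_4 = 1/(1+e^{-4.9396}) = 0.9929
E[score] = 0.1506 + 0.0245 + 0.1212 + 0.9929 = 1.2892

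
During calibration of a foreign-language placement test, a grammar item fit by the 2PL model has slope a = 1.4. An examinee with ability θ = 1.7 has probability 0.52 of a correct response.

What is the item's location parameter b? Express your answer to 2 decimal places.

1.64

P(θ) = 1 / (1 + exp(−a(θ − b)))
logit(0.52) = ln(0.52/0.48) = 0.0800
b = θ − logit/(a) = 1.7 − 0.0800/1.4000 = 1.6428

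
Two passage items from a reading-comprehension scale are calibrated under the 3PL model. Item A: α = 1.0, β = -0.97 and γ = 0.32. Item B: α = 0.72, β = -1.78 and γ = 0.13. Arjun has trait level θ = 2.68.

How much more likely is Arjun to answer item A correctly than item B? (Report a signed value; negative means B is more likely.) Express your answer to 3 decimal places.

0.016

P(θ) = γ + (1 − γ) · 1 / (1 + exp(−α(θ − β)))
P_A = 0.9828
P_B = 0.9663
P_A − P_B = 0.0165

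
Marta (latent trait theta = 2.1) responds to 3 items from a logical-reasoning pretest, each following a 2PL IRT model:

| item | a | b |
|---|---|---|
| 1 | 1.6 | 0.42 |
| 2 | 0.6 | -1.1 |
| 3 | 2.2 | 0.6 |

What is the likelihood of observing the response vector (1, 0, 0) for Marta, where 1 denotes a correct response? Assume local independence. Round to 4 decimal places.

0.0043

P(theta) = 1 / (1 + exp(−a(theta − b)))
P_1 = 1/(1+e^{-2.6880}) = 0.9363
P_2 = 1/(1+e^{-1.9200}) = 0.8721
P_3 = 1/(1+e^{-3.3000}) = 0.9644
L = P_1 × (1−P_2) × (1−P_3) = 0.9363 × 0.1279 × 0.0356 = 0.00426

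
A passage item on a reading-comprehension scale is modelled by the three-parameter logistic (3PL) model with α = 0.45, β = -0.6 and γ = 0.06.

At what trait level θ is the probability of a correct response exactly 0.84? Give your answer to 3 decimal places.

P(θ) = γ + (1 − γ) · 1 / (1 + exp(−α(θ − β)))
Remove guessing floor: (0.84 − 0.06)/(1 − 0.06) = 0.8298
logit = ln(0.8298/0.1702) = 1.5841
θ = β + logit/(α) = -0.6 + 1.5841/0.4500 = 2.9203

2.920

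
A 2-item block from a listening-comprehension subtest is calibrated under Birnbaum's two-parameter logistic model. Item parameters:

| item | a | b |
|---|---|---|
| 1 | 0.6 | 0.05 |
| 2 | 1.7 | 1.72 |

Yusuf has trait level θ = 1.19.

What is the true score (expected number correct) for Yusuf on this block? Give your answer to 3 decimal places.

0.953

P(θ) = 1 / (1 + exp(−a(θ − b)))
P_1 = 1/(1+e^{-0.6840}) = 0.6646
P_2 = 1/(1+e^{0.9010}) = 0.2888
E[score] = 0.6646 + 0.2888 = 0.9535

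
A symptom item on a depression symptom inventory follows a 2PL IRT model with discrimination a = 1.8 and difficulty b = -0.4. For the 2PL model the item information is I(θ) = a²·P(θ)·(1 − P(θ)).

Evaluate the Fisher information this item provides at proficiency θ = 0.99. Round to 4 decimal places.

0.2268

P = 1/(1+e^{-2.5020}) = 0.9243
P(1−P) = 0.9243 × 0.0757 = 0.0700
I = a² × P(1−P) = 1.8² × 0.0700 = 0.22675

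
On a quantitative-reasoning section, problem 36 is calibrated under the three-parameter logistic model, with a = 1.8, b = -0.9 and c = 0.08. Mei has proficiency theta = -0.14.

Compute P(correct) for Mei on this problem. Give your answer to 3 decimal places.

0.813

P(theta) = c + (1 − c) · 1 / (1 + exp(−a(theta − b)))
Exponent: 1.8 × (-0.14 − (-0.9)) = 1.3680
1/(1 + e^{-1.3680}) = 0.7971
P = 0.08 + 0.92 × 0.7971 = 0.8133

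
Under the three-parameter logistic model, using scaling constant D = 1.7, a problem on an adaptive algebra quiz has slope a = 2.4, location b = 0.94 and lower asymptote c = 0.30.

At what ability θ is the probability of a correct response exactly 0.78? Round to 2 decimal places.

1.13

P(θ) = c + (1 − c) · 1 / (1 + exp(−D·a(θ − b)))
Remove guessing floor: (0.78 − 0.30)/(1 − 0.30) = 0.6857
logit = ln(0.6857/0.3143) = 0.7802
θ = b + logit/(1.7·a) = 0.94 + 0.7802/4.0800 = 1.1312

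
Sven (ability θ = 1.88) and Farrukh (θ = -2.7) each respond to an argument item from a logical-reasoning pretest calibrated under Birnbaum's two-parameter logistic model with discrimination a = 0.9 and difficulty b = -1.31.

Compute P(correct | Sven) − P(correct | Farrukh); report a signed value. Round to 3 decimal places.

P(θ) = 1 / (1 + exp(−a(θ − b)))
P(Sven) = 0.9464  [exponent 2.8710]
P(Farrukh) = 0.2225  [exponent -1.2510]
Difference = 0.9464 − 0.2225 = 0.7239

0.724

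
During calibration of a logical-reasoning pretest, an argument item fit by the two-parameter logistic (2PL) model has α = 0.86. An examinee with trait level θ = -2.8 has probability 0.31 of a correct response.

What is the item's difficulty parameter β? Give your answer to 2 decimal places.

-1.87

P(θ) = 1 / (1 + exp(−α(θ − β)))
logit(0.31) = ln(0.31/0.69) = -0.8001
β = θ − logit/(α) = -2.8 − (-0.8001)/0.8600 = -1.8696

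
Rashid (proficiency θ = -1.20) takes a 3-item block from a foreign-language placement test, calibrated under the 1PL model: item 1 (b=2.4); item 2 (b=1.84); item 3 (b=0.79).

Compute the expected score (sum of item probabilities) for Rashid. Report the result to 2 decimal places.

0.19

P(θ) = 1 / (1 + exp(−(θ − b)))
P_1 = 1/(1+e^{3.6000}) = 0.0266
P_2 = 1/(1+e^{3.0400}) = 0.0457
P_3 = 1/(1+e^{1.9900}) = 0.1203
E[score] = 0.0266 + 0.0457 + 0.1203 = 0.1925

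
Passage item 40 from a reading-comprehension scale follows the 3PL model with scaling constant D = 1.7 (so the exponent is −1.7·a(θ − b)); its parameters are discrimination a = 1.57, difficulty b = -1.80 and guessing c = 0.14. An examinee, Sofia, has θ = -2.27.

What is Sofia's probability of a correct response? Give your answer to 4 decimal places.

0.3309

P(θ) = c + (1 − c) · 1 / (1 + exp(−D·a(θ − b)))
Exponent: 1.7 × 1.57 × (-2.27 − (-1.80)) = -1.2544
1/(1 + e^{1.2544}) = 0.2219
P = 0.14 + 0.86 × 0.2219 = 0.3309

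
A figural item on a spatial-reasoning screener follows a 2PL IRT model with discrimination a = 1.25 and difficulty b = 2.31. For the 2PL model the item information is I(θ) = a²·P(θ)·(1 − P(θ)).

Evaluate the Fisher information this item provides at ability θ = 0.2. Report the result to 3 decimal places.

0.097

P = 1/(1+e^{2.6375}) = 0.0668
P(1−P) = 0.0668 × 0.9332 = 0.0623
I = a² × P(1−P) = 1.25² × 0.0623 = 0.09735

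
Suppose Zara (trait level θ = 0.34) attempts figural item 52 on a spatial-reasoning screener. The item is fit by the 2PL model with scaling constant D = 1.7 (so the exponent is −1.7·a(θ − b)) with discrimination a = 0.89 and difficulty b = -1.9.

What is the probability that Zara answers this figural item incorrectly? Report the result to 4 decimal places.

P(θ) = 1 / (1 + exp(−D·a(θ − b)))
Exponent: 1.7 × 0.89 × (0.34 − (-1.9)) = 3.3891
1/(1 + e^{-3.3891}) = 0.9674
P = 0.9674
P(incorrect) = 1 − 0.9674 = 0.0326

0.0326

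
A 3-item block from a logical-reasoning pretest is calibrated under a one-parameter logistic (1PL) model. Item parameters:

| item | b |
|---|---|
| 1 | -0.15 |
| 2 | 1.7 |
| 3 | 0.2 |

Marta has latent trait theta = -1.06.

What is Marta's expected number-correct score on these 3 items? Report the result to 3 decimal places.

0.567

P(theta) = 1 / (1 + exp(−(theta − b)))
P_1 = 1/(1+e^{0.9100}) = 0.2870
P_2 = 1/(1+e^{2.7600}) = 0.0595
P_3 = 1/(1+e^{1.2600}) = 0.2210
E[score] = 0.2870 + 0.0595 + 0.2210 = 0.5675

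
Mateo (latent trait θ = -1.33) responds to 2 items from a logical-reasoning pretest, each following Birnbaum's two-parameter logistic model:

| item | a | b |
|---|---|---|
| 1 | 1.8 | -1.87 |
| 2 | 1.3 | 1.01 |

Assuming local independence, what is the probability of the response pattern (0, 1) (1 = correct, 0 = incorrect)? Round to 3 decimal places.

0.013

P(θ) = 1 / (1 + exp(−a(θ − b)))
P_1 = 1/(1+e^{-0.9720}) = 0.7255
P_2 = 1/(1+e^{3.0420}) = 0.0456
L = (1−P_1) × P_2 = 0.2745 × 0.0456 = 0.01251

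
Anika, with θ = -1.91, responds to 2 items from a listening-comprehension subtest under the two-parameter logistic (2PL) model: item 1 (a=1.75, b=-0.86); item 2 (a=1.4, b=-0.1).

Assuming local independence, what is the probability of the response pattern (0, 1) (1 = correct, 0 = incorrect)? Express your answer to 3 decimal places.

0.063

P(θ) = 1 / (1 + exp(−a(θ − b)))
P_1 = 1/(1+e^{1.8375}) = 0.1373
P_2 = 1/(1+e^{2.5340}) = 0.0735
L = (1−P_1) × P_2 = 0.8627 × 0.0735 = 0.06341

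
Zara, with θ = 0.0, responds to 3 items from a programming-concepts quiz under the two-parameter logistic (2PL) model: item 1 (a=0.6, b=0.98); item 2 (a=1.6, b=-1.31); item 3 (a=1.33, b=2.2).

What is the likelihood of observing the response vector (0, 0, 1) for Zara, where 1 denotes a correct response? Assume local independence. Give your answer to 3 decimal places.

0.004

P(θ) = 1 / (1 + exp(−a(θ − b)))
P_1 = 1/(1+e^{0.5880}) = 0.3571
P_2 = 1/(1+e^{-2.0960}) = 0.8905
P_3 = 1/(1+e^{2.9260}) = 0.0509
L = (1−P_1) × (1−P_2) × P_3 = 0.6429 × 0.1095 × 0.0509 = 0.00358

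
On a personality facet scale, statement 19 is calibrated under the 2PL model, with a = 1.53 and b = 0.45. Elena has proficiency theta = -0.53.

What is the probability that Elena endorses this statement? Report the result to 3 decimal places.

P(theta) = 1 / (1 + exp(−a(theta − b)))
Exponent: 1.53 × (-0.53 − 0.45) = -1.4994
1/(1 + e^{1.4994}) = 0.1825

0.183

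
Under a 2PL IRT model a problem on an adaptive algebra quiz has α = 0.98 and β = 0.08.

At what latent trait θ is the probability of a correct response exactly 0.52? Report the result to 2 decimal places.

P(θ) = 1 / (1 + exp(−α(θ − β)))
logit = ln(0.5200/0.4800) = 0.0800
θ = β + logit/(α) = 0.08 + 0.0800/0.9800 = 0.1617

0.16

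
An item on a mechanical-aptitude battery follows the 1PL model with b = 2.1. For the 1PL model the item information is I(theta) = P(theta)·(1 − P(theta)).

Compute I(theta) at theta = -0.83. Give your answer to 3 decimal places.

P = 1/(1+e^{2.9300}) = 0.0507
P(1−P) = 0.0507 × 0.9493 = 0.0481
I = P(1−P) = 0.04812

0.048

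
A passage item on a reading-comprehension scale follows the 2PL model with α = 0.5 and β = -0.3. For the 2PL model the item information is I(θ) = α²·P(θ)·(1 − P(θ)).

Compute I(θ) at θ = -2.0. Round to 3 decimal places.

0.052

P = 1/(1+e^{0.8500}) = 0.2994
P(1−P) = 0.2994 × 0.7006 = 0.2098
I = α² × P(1−P) = 0.5² × 0.2098 = 0.05244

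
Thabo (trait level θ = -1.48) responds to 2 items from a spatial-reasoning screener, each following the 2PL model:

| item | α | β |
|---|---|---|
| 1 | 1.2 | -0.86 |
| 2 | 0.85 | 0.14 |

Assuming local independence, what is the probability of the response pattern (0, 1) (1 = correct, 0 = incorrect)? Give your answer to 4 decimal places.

P(θ) = 1 / (1 + exp(−α(θ − β)))
P_1 = 1/(1+e^{0.7440}) = 0.3221
P_2 = 1/(1+e^{1.3770}) = 0.2015
L = (1−P_1) × P_2 = 0.6779 × 0.2015 = 0.13658

0.1366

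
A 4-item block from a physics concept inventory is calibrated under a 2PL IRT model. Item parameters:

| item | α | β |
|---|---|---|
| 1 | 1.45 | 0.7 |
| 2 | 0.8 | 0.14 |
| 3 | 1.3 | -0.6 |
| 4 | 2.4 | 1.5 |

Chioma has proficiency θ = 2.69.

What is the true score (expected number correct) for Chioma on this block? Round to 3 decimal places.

3.764

P(θ) = 1 / (1 + exp(−α(θ − β)))
P_1 = 1/(1+e^{-2.8855}) = 0.9471
P_2 = 1/(1+e^{-2.0400}) = 0.8849
P_3 = 1/(1+e^{-4.2770}) = 0.9863
P_4 = 1/(1+e^{-2.8560}) = 0.9456
E[score] = 0.9471 + 0.8849 + 0.9863 + 0.9456 = 3.7640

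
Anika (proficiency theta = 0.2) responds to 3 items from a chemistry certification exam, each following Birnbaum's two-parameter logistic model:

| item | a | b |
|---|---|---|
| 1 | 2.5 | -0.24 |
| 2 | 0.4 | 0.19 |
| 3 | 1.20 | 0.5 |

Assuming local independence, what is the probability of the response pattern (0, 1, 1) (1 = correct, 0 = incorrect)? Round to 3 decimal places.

P(theta) = 1 / (1 + exp(−a(theta − b)))
P_1 = 1/(1+e^{-1.1000}) = 0.7503
P_2 = 1/(1+e^{-0.0040}) = 0.5010
P_3 = 1/(1+e^{0.3600}) = 0.4110
L = (1−P_1) × P_2 × P_3 = 0.2497 × 0.5010 × 0.4110 = 0.05142

0.051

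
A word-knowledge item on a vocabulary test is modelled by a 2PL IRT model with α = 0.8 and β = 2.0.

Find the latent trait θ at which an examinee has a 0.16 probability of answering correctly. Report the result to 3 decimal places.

P(θ) = 1 / (1 + exp(−α(θ − β)))
logit = ln(0.1600/0.8400) = -1.6582
θ = β + logit/(α) = 2.0 + (-1.6582)/0.8000 = -0.0728

-0.073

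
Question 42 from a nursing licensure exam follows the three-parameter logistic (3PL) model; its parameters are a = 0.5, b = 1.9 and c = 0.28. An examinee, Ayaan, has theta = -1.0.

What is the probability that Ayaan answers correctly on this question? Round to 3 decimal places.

P(theta) = c + (1 − c) · 1 / (1 + exp(−a(theta − b)))
Exponent: 0.5 × (-1.0 − 1.9) = -1.4500
1/(1 + e^{1.4500}) = 0.1900
P = 0.28 + 0.72 × 0.1900 = 0.4168

0.417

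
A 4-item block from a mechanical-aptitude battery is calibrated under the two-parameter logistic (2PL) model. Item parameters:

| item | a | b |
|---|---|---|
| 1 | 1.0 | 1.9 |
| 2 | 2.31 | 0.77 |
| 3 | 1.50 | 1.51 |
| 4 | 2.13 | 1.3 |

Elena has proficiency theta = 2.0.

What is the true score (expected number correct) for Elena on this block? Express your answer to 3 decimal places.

P(theta) = 1 / (1 + exp(−a(theta − b)))
P_1 = 1/(1+e^{-0.1000}) = 0.5250
P_2 = 1/(1+e^{-2.8413}) = 0.9449
P_3 = 1/(1+e^{-0.7350}) = 0.6759
P_4 = 1/(1+e^{-1.4910}) = 0.8162
E[score] = 0.5250 + 0.9449 + 0.6759 + 0.8162 = 2.9620

2.962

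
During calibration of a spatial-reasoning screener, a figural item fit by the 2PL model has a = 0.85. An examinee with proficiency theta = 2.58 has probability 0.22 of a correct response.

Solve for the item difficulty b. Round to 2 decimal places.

4.07

P(theta) = 1 / (1 + exp(−a(theta − b)))
logit(0.22) = ln(0.22/0.78) = -1.2657
b = theta − logit/(a) = 2.58 − (-1.2657)/0.8500 = 4.0690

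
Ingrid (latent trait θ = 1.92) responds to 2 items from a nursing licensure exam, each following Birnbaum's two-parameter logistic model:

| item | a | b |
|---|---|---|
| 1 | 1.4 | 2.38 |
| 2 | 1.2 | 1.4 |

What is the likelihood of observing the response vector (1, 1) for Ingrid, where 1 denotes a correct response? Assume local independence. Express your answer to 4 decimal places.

P(θ) = 1 / (1 + exp(−a(θ − b)))
P_1 = 1/(1+e^{0.6440}) = 0.3443
P_2 = 1/(1+e^{-0.6240}) = 0.6511
L = P_1 × P_2 = 0.3443 × 0.6511 = 0.22421

0.2242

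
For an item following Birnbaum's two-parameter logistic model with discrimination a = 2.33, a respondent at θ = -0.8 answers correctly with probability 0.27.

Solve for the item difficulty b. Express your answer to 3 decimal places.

P(θ) = 1 / (1 + exp(−a(θ − b)))
logit(0.27) = ln(0.27/0.73) = -0.9946
b = θ − logit/(a) = -0.8 − (-0.9946)/2.3300 = -0.3731

-0.373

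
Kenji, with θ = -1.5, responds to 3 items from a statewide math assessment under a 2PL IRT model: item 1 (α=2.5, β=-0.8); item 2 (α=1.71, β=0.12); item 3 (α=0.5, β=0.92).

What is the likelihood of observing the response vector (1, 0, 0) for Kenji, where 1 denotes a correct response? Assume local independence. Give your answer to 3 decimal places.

P(θ) = 1 / (1 + exp(−α(θ − β)))
P_1 = 1/(1+e^{1.7500}) = 0.1480
P_2 = 1/(1+e^{2.7702}) = 0.0590
P_3 = 1/(1+e^{1.2100}) = 0.2297
L = P_1 × (1−P_2) × (1−P_3) = 0.1480 × 0.9410 × 0.7703 = 0.10732

0.107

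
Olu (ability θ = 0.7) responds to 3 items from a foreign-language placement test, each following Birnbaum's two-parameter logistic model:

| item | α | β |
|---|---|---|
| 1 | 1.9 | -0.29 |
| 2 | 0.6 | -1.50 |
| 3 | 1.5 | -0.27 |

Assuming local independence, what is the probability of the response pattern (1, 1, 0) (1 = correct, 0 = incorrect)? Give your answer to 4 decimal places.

P(θ) = 1 / (1 + exp(−α(θ − β)))
P_1 = 1/(1+e^{-1.8810}) = 0.8677
P_2 = 1/(1+e^{-1.3200}) = 0.7892
P_3 = 1/(1+e^{-1.4550}) = 0.8108
L = P_1 × P_2 × (1−P_3) = 0.8677 × 0.7892 × 0.1892 = 0.12959

0.1296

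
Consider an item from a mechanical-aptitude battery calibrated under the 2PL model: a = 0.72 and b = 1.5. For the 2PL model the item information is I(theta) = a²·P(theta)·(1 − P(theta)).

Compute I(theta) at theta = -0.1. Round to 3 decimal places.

P = 1/(1+e^{1.1520}) = 0.2401
P(1−P) = 0.2401 × 0.7599 = 0.1825
I = a² × P(1−P) = 0.72² × 0.1825 = 0.09459

0.095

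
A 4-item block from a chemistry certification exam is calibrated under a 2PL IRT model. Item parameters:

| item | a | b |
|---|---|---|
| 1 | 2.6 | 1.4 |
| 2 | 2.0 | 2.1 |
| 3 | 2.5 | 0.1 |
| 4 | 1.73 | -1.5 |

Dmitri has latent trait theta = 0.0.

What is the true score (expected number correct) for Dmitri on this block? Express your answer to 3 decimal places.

1.409

P(theta) = 1 / (1 + exp(−a(theta − b)))
P_1 = 1/(1+e^{3.6400}) = 0.0256
P_2 = 1/(1+e^{4.2000}) = 0.0148
P_3 = 1/(1+e^{0.2500}) = 0.4378
P_4 = 1/(1+e^{-2.5950}) = 0.9305
E[score] = 0.0256 + 0.0148 + 0.4378 + 0.9305 = 1.4087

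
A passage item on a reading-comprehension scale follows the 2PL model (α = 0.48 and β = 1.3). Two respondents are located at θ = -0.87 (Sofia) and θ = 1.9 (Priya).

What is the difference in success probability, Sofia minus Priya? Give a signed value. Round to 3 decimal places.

-0.311

P(θ) = 1 / (1 + exp(−α(θ − β)))
P(Sofia) = 0.2608  [exponent -1.0416]
P(Priya) = 0.5715  [exponent 0.2880]
Difference = 0.2608 − 0.5715 = -0.3107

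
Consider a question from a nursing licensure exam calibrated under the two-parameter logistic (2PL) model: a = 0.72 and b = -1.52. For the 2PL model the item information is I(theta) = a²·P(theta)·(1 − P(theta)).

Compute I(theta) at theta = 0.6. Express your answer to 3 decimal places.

P = 1/(1+e^{-1.5264}) = 0.8215
P(1−P) = 0.8215 × 0.1785 = 0.1467
I = a² × P(1−P) = 0.72² × 0.1467 = 0.07602

0.076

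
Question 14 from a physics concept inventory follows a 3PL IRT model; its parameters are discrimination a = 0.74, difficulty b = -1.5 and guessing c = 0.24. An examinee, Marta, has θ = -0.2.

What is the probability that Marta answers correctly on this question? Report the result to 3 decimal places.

0.790

P(θ) = c + (1 − c) · 1 / (1 + exp(−a(θ − b)))
Exponent: 0.74 × (-0.2 − (-1.5)) = 0.9620
1/(1 + e^{-0.9620}) = 0.7235
P = 0.24 + 0.76 × 0.7235 = 0.7899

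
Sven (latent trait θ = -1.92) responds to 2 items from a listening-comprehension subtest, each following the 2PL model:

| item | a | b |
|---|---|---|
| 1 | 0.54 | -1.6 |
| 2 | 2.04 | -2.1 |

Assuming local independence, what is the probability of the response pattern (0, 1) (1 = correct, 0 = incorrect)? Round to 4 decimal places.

P(θ) = 1 / (1 + exp(−a(θ − b)))
P_1 = 1/(1+e^{0.1728}) = 0.4569
P_2 = 1/(1+e^{-0.3672}) = 0.5908
L = (1−P_1) × P_2 = 0.5431 × 0.5908 = 0.32085

0.3208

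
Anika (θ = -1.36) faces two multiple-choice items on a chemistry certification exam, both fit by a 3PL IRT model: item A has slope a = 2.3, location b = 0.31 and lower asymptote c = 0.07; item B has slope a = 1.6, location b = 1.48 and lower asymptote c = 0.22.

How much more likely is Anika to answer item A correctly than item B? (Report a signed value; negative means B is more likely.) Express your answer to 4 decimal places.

P(θ) = c + (1 − c) · 1 / (1 + exp(−a(θ − b)))
P_A = 0.0895
P_B = 0.2282
P_A − P_B = -0.1387

-0.1387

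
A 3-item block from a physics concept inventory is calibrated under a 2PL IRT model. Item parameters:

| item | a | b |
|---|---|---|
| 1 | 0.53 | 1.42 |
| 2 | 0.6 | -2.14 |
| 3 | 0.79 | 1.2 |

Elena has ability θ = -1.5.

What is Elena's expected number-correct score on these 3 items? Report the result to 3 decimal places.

0.876

P(θ) = 1 / (1 + exp(−a(θ − b)))
P_1 = 1/(1+e^{1.5476}) = 0.1754
P_2 = 1/(1+e^{-0.3840}) = 0.5948
P_3 = 1/(1+e^{2.1330}) = 0.1059
E[score] = 0.1754 + 0.5948 + 0.1059 = 0.8762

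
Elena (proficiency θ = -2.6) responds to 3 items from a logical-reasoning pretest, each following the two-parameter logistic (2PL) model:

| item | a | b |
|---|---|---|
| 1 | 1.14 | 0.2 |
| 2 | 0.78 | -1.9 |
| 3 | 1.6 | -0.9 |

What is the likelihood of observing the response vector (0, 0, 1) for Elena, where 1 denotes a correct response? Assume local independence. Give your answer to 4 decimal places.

P(θ) = 1 / (1 + exp(−a(θ − b)))
P_1 = 1/(1+e^{3.1920}) = 0.0395
P_2 = 1/(1+e^{0.5460}) = 0.3668
P_3 = 1/(1+e^{2.7200}) = 0.0618
L = (1−P_1) × (1−P_2) × P_3 = 0.9605 × 0.6332 × 0.0618 = 0.03759

0.0376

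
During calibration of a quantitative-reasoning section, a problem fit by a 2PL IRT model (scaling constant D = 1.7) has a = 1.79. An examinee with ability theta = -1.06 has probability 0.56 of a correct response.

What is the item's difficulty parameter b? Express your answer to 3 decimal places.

P(theta) = 1 / (1 + exp(−D·a(theta − b)))
logit(0.56) = ln(0.56/0.44) = 0.2412
b = theta − logit/(1.7·a) = -1.06 − 0.2412/3.0430 = -1.1393

-1.139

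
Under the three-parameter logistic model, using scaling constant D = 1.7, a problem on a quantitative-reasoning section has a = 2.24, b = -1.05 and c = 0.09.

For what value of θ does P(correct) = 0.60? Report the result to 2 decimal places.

P(θ) = c + (1 − c) · 1 / (1 + exp(−D·a(θ − b)))
Remove guessing floor: (0.60 − 0.09)/(1 − 0.09) = 0.5604
logit = ln(0.5604/0.4396) = 0.2429
θ = b + logit/(1.7·a) = -1.05 + 0.2429/3.8080 = -0.9862

-0.99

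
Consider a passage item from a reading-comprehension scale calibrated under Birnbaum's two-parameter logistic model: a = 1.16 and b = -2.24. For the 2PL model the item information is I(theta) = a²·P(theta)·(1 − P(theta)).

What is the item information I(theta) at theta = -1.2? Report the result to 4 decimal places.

P = 1/(1+e^{-1.2064}) = 0.7697
P(1−P) = 0.7697 × 0.2303 = 0.1773
I = a² × P(1−P) = 1.16² × 0.1773 = 0.23855

0.2386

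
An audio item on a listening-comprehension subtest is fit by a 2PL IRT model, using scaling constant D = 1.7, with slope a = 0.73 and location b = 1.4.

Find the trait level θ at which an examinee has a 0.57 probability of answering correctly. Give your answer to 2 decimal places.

P(θ) = 1 / (1 + exp(−D·a(θ − b)))
logit = ln(0.5700/0.4300) = 0.2819
θ = b + logit/(1.7·a) = 1.4 + 0.2819/1.2410 = 1.6271

1.63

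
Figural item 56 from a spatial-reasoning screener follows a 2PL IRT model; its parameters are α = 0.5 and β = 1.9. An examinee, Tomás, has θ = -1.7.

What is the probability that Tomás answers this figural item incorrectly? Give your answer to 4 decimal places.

P(θ) = 1 / (1 + exp(−α(θ − β)))
Exponent: 0.5 × (-1.7 − 1.9) = -1.8000
1/(1 + e^{1.8000}) = 0.1419
P(incorrect) = 1 − 0.1419 = 0.8581

0.8581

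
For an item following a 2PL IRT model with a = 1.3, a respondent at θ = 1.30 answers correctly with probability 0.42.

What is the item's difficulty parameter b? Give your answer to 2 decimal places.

P(θ) = 1 / (1 + exp(−a(θ − b)))
logit(0.42) = ln(0.42/0.58) = -0.3228
b = θ − logit/(a) = 1.30 − (-0.3228)/1.3000 = 1.5483

1.55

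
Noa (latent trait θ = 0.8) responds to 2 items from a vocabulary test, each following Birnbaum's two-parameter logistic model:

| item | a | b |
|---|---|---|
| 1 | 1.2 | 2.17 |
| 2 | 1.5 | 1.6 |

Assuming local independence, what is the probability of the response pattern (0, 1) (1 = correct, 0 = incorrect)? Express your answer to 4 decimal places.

P(θ) = 1 / (1 + exp(−a(θ − b)))
P_1 = 1/(1+e^{1.6440}) = 0.1619
P_2 = 1/(1+e^{1.2000}) = 0.2315
L = (1−P_1) × P_2 = 0.8381 × 0.2315 = 0.19399

0.1940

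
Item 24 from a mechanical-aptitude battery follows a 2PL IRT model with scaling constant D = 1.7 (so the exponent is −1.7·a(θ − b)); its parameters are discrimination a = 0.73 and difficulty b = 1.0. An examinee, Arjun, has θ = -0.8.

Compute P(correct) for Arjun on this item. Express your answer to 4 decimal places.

P(θ) = 1 / (1 + exp(−D·a(θ − b)))
Exponent: 1.7 × 0.73 × (-0.8 − 1.0) = -2.2338
1/(1 + e^{2.2338}) = 0.0968
P = 0.0968

0.0968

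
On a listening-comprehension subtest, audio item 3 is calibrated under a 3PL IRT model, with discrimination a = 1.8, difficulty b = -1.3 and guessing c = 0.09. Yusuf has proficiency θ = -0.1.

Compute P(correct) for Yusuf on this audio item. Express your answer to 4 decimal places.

0.9059

P(θ) = c + (1 − c) · 1 / (1 + exp(−a(θ − b)))
Exponent: 1.8 × (-0.1 − (-1.3)) = 2.1600
1/(1 + e^{-2.1600}) = 0.8966
P = 0.09 + 0.91 × 0.8966 = 0.9059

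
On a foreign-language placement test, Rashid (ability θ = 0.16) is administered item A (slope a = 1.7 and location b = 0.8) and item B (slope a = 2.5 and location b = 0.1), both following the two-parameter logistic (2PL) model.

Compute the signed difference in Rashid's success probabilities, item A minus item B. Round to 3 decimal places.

P(θ) = 1 / (1 + exp(−a(θ − b)))
P_A = 0.2520
P_B = 0.5374
P_A − P_B = -0.2854

-0.285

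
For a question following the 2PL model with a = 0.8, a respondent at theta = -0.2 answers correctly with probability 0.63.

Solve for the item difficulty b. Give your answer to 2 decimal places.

P(theta) = 1 / (1 + exp(−a(theta − b)))
logit(0.63) = ln(0.63/0.37) = 0.5322
b = theta − logit/(a) = -0.2 − 0.5322/0.8000 = -0.8653

-0.87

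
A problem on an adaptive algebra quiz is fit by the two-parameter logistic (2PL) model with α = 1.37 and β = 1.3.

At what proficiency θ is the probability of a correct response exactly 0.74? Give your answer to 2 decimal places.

2.06

P(θ) = 1 / (1 + exp(−α(θ − β)))
logit = ln(0.7400/0.2600) = 1.0460
θ = β + logit/(α) = 1.3 + 1.0460/1.3700 = 2.0635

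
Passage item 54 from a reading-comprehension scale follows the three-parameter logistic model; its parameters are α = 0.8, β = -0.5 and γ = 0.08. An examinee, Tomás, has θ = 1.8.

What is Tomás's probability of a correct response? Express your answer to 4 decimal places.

0.8739

P(θ) = γ + (1 − γ) · 1 / (1 + exp(−α(θ − β)))
Exponent: 0.8 × (1.8 − (-0.5)) = 1.8400
1/(1 + e^{-1.8400}) = 0.8629
P = 0.08 + 0.92 × 0.8629 = 0.8739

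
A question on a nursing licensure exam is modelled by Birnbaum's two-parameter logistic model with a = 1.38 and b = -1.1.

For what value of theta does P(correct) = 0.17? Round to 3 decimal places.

-2.249

P(theta) = 1 / (1 + exp(−a(theta − b)))
logit = ln(0.1700/0.8300) = -1.5856
theta = b + logit/(a) = -1.1 + (-1.5856)/1.3800 = -2.2490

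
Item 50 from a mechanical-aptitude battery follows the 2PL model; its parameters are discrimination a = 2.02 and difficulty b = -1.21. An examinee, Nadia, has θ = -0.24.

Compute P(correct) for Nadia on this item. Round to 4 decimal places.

P(θ) = 1 / (1 + exp(−a(θ − b)))
Exponent: 2.02 × (-0.24 − (-1.21)) = 1.9594
1/(1 + e^{-1.9594}) = 0.8765

0.8765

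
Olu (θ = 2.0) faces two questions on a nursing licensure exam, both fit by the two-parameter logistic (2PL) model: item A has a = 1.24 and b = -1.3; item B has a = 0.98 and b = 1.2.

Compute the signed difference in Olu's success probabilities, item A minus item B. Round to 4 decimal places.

0.2970

P(θ) = 1 / (1 + exp(−a(θ − b)))
P_A = 0.9836
P_B = 0.6865
P_A − P_B = 0.2970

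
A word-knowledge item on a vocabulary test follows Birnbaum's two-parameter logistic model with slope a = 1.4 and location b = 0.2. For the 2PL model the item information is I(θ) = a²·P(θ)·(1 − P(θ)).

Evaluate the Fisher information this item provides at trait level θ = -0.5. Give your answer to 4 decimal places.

P = 1/(1+e^{0.9800}) = 0.2729
P(1−P) = 0.2729 × 0.7271 = 0.1984
I = a² × P(1−P) = 1.4² × 0.1984 = 0.38891

0.3889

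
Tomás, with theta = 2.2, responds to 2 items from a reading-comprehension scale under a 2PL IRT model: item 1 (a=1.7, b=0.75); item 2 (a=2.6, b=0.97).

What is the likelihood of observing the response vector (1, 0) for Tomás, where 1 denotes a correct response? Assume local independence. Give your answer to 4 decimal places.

P(theta) = 1 / (1 + exp(−a(theta − b)))
P_1 = 1/(1+e^{-2.4650}) = 0.9217
P_2 = 1/(1+e^{-3.1980}) = 0.9608
L = P_1 × (1−P_2) = 0.9217 × 0.0392 = 0.03617

0.0362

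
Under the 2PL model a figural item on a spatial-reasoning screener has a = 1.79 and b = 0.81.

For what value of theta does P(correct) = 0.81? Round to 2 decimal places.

1.62

P(theta) = 1 / (1 + exp(−a(theta − b)))
logit = ln(0.8100/0.1900) = 1.4500
theta = b + logit/(a) = 0.81 + 1.4500/1.7900 = 1.6201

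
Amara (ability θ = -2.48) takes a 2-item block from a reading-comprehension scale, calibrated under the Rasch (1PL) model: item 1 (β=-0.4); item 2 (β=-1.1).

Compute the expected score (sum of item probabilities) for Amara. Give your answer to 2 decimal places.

P(θ) = 1 / (1 + exp(−(θ − β)))
P_1 = 1/(1+e^{2.0800}) = 0.1111
P_2 = 1/(1+e^{1.3800}) = 0.2010
E[score] = 0.1111 + 0.2010 = 0.3121

0.31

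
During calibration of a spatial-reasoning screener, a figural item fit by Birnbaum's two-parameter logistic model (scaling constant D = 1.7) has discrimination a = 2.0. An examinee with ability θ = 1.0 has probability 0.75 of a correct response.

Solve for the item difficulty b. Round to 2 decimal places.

P(θ) = 1 / (1 + exp(−D·a(θ − b)))
logit(0.75) = ln(0.75/0.25) = 1.0986
b = θ − logit/(1.7·a) = 1.0 − 1.0986/3.4000 = 0.6769

0.68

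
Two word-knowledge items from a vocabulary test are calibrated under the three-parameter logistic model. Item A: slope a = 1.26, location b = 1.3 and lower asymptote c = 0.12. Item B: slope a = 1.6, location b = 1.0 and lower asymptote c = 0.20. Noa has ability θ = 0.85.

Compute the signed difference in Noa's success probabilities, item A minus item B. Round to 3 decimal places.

-0.114

P(θ) = c + (1 − c) · 1 / (1 + exp(−a(θ − b)))
P_A = 0.4385
P_B = 0.5522
P_A − P_B = -0.1137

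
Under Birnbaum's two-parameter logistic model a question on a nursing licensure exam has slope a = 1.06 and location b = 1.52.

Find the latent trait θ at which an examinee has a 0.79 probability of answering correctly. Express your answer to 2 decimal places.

2.77

P(θ) = 1 / (1 + exp(−a(θ − b)))
logit = ln(0.7900/0.2100) = 1.3249
θ = b + logit/(a) = 1.52 + 1.3249/1.0600 = 2.7699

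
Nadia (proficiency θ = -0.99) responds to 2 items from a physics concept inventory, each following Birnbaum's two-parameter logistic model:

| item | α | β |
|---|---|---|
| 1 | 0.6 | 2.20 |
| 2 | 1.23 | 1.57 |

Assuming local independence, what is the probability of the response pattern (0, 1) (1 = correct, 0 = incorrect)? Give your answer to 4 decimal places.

P(θ) = 1 / (1 + exp(−α(θ − β)))
P_1 = 1/(1+e^{1.9140}) = 0.1285
P_2 = 1/(1+e^{3.1488}) = 0.0411
L = (1−P_1) × P_2 = 0.8715 × 0.0411 = 0.03585

0.0359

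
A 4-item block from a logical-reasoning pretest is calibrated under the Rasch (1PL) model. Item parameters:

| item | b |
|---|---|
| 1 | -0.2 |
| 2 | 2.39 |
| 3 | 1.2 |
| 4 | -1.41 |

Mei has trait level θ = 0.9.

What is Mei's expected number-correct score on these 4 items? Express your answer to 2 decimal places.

2.27

P(θ) = 1 / (1 + exp(−(θ − b)))
P_1 = 1/(1+e^{-1.1000}) = 0.7503
P_2 = 1/(1+e^{1.4900}) = 0.1839
P_3 = 1/(1+e^{0.3000}) = 0.4256
P_4 = 1/(1+e^{-2.3100}) = 0.9097
E[score] = 0.7503 + 0.1839 + 0.4256 + 0.9097 = 2.2694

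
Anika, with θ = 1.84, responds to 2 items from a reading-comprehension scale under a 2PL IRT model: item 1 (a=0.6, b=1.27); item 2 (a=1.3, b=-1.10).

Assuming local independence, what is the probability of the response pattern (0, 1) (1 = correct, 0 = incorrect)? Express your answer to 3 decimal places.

0.406

P(θ) = 1 / (1 + exp(−a(θ − b)))
P_1 = 1/(1+e^{-0.3420}) = 0.5847
P_2 = 1/(1+e^{-3.8220}) = 0.9786
L = (1−P_1) × P_2 = 0.4153 × 0.9786 = 0.40643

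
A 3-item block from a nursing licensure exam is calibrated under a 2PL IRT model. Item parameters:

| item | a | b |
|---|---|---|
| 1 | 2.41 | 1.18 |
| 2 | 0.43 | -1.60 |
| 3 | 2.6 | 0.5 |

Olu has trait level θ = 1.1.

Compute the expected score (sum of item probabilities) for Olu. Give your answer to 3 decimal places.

2.040

P(θ) = 1 / (1 + exp(−a(θ − b)))
P_1 = 1/(1+e^{0.1928}) = 0.4519
P_2 = 1/(1+e^{-1.1610}) = 0.7615
P_3 = 1/(1+e^{-1.5600}) = 0.8264
E[score] = 0.4519 + 0.7615 + 0.8264 = 2.0398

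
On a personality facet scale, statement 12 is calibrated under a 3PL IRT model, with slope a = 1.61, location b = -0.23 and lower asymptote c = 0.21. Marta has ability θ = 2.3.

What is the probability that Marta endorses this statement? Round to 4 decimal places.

P(θ) = c + (1 − c) · 1 / (1 + exp(−a(θ − b)))
Exponent: 1.61 × (2.3 − (-0.23)) = 4.0733
1/(1 + e^{-4.0733}) = 0.9833
P = 0.21 + 0.79 × 0.9833 = 0.9868

0.9868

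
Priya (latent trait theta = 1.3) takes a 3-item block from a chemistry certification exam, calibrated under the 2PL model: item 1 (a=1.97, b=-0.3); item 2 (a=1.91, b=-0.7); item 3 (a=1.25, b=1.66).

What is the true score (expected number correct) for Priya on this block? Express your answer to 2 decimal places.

2.33

P(theta) = 1 / (1 + exp(−a(theta − b)))
P_1 = 1/(1+e^{-3.1520}) = 0.9590
P_2 = 1/(1+e^{-3.8200}) = 0.9785
P_3 = 1/(1+e^{0.4500}) = 0.3894
E[score] = 0.9590 + 0.9785 + 0.3894 = 2.3269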